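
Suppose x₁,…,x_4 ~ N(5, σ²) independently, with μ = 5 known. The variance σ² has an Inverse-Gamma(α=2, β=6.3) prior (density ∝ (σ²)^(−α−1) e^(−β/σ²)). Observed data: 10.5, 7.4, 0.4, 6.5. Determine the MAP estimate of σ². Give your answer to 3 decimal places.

σ̂²_MAP = 7.202

Sum of squared deviations about the known mean: SS = (10.5−5)² + (7.4−5)² + (0.4−5)² + (6.5−5)² = 59.42.
The Normal likelihood contributes (σ²)^(−n/2) exp(−SS/(2σ²)), so the posterior is Inverse-Gamma(α + n/2, β + SS/2) = Inverse-Gamma(4, 36.01).
The mode of Inverse-Gamma(a, b) is b/(a+1) = 36.01/5 ≈ 7.202.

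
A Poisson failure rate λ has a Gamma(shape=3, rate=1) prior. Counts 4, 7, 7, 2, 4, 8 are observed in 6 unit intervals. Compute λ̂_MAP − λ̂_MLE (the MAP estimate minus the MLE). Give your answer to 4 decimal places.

MAP − MLE = -0.4762

Σxᵢ = 32. Posterior is Gamma(35, 7); MAP = (35−1)/7 = 34/7 ≈ 4.85714.
MLE = x̄ = 32/6 ≈ 5.33333.
Difference = 34/7 − 32/6 = -10/21 ≈ -0.4762.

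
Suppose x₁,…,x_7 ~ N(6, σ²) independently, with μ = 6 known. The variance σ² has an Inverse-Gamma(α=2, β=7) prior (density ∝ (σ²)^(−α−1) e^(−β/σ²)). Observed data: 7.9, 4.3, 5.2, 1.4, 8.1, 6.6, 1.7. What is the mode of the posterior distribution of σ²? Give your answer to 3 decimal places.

Sum of squared deviations about the known mean: SS = (7.9−6)² + (4.3−6)² + (5.2−6)² + (1.4−6)² + (8.1−6)² + (6.6−6)² + (1.7−6)² = 51.56.
The Normal likelihood contributes (σ²)^(−n/2) exp(−SS/(2σ²)), so the posterior is Inverse-Gamma(α + n/2, β + SS/2) = Inverse-Gamma(5.5, 32.78).
The mode of Inverse-Gamma(a, b) is b/(a+1) = 32.78/6.5 ≈ 5.043.

σ̂²_MAP = 5.043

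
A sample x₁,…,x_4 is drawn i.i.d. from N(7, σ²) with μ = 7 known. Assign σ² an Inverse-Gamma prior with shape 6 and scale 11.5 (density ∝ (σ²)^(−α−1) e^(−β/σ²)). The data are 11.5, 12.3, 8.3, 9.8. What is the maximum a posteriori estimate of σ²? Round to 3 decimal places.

Sum of squared deviations about the known mean: SS = (11.5−7)² + (12.3−7)² + (8.3−7)² + (9.8−7)² = 57.87.
The Normal likelihood contributes (σ²)^(−n/2) exp(−SS/(2σ²)), so the posterior is Inverse-Gamma(α + n/2, β + SS/2) = Inverse-Gamma(8, 40.435).
The mode of Inverse-Gamma(a, b) is b/(a+1) = 40.435/9 ≈ 4.493.

σ̂²_MAP = 4.493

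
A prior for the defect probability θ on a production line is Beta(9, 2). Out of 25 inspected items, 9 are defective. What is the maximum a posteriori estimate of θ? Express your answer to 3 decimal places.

Prior: Beta(9, 2).
Data: 9 successes in 25 trials. The binomial likelihood contributes θ^9(1−θ)^16, so the posterior is Beta(9+9, 2+16) = Beta(18, 18).
For Beta(a, b) with a, b > 1 the mode is (a−1)/(a+b−2) = 17/34 ≈ 0.500.

θ̂_MAP = 0.500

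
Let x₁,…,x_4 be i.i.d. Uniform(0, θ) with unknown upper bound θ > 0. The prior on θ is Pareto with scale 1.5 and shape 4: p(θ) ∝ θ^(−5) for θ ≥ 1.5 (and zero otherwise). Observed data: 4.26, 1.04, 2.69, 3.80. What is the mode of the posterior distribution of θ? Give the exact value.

The Uniform(0, θ) likelihood is θ^(−n) for θ ≥ max(xᵢ), zero otherwise. Here max(xᵢ) = 4.26.
Posterior ∝ θ^(−5) · θ^(−4) = θ^(−9) on θ ≥ max(1.5, 4.26) = 4.26.
This density is strictly decreasing in θ, so the posterior mode lies at the lower boundary of the support.

θ̂_MAP = 4.26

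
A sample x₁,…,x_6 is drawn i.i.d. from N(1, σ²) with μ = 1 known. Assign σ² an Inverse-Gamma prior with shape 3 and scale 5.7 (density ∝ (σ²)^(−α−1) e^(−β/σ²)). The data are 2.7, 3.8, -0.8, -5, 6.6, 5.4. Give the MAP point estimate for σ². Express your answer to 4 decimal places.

Sum of squared deviations about the known mean: SS = (2.7−1)² + (3.8−1)² + (-0.8−1)² + (-5−1)² + (6.6−1)² + (5.4−1)² = 100.69.
The Normal likelihood contributes (σ²)^(−n/2) exp(−SS/(2σ²)), so the posterior is Inverse-Gamma(α + n/2, β + SS/2) = Inverse-Gamma(6, 56.045).
The mode of Inverse-Gamma(a, b) is b/(a+1) = 56.045/7 ≈ 8.0064.

σ̂²_MAP = 8.0064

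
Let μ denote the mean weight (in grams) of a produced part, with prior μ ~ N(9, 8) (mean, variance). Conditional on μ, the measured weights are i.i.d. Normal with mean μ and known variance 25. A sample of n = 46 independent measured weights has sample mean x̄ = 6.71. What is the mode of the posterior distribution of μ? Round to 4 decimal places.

μ̂_MAP = 6.8557

n = 46, x̄ = 6.71.
For a Normal prior and Normal likelihood with known variance, the posterior is Normal; its mode equals its mean, the precision-weighted average.
Prior precision 1/σ₀² = 1/8 = 0.125; data precision n/σ² = 46/25 = 1.84.
μ̂ = (0.125·9 + 1.84·6.71) / (0.125 + 1.84) = 13.4714/1.965 = 67357/9825 ≈ 6.8557.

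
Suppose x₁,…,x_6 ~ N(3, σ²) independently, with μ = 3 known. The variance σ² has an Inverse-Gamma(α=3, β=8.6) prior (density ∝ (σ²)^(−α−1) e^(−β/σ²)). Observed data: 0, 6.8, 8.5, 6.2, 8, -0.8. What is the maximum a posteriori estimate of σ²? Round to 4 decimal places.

Sum of squared deviations about the known mean: SS = (0−3)² + (6.8−3)² + (8.5−3)² + (6.2−3)² + (8−3)² + (-0.8−3)² = 103.37.
The Normal likelihood contributes (σ²)^(−n/2) exp(−SS/(2σ²)), so the posterior is Inverse-Gamma(α + n/2, β + SS/2) = Inverse-Gamma(6, 60.285).
The mode of Inverse-Gamma(a, b) is b/(a+1) = 60.285/7 ≈ 8.6121.

σ̂²_MAP = 8.6121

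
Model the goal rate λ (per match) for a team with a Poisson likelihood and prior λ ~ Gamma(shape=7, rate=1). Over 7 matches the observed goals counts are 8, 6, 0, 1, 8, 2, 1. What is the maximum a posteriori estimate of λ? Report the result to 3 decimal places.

λ̂_MAP = 4.000

Σxᵢ = 8+6+0+1+8+2+1 = 26, with n = 7.
Posterior ∝ λ^6e^(−1λ) · λ^26e^(−7λ) = λ^32e^(−8λ), i.e. Gamma(shape=33, rate=8).
The mode of a Gamma(a, b) with a ≥ 1 (shape–rate) is (a−1)/b = 32/8 ≈ 4.000.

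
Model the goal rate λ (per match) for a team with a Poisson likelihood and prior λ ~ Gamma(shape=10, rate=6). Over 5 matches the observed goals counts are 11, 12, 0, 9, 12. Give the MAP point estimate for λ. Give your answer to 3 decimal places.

Σxᵢ = 11+12+0+9+12 = 44, with n = 5.
Posterior ∝ λ^9e^(−6λ) · λ^44e^(−5λ) = λ^53e^(−11λ), i.e. Gamma(shape=54, rate=11).
The mode of a Gamma(a, b) with a ≥ 1 (shape–rate) is (a−1)/b = 53/11 ≈ 4.818.

λ̂_MAP = 4.818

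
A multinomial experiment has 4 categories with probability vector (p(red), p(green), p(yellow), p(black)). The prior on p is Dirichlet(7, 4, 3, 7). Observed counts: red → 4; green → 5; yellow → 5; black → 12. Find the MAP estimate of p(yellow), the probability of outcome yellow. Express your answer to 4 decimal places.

The posterior is Dirichlet(αᵢ + nᵢ) = Dirichlet(11, 9, 8, 19).
For a Dirichlet(a₁,…,a_K) with all aᵢ > 1, the mode has j-th component (aⱼ − 1)/(Σaᵢ − K).
Here Σaᵢ = 47 and K = 4, so p(yellow) = (8 − 1)/(47 − 4) = 7/43 ≈ 0.1628.

MAP estimate of p(yellow) = 0.1628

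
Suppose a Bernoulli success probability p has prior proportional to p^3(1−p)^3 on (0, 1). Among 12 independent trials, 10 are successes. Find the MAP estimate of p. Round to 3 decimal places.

p̂_MAP = 0.722

The prior density ∝ p^3(1−p)^3 is the kernel of Beta(4, 4).
Data: 10 successes in 12 trials. The binomial likelihood contributes p^10(1−p)^2, so the posterior is Beta(4+10, 4+2) = Beta(14, 6).
For Beta(a, b) with a, b > 1 the mode is (a−1)/(a+b−2) = 13/18 ≈ 0.722.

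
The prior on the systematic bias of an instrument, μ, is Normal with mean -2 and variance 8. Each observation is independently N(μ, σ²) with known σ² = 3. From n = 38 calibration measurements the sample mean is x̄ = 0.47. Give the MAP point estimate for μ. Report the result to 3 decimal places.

n = 38, x̄ = 0.47.
For a Normal prior and Normal likelihood with known variance, the posterior is Normal; its mode equals its mean, the precision-weighted average.
Prior precision 1/σ₀² = 1/8 = 0.125; data precision n/σ² = 38/3.
μ̂ = (0.125·(-2) + (38/3)·0.47) / (0.125 + 38/3) = (1711/300)/(307/24) = 3422/7675 ≈ 0.446.

μ̂_MAP = 0.446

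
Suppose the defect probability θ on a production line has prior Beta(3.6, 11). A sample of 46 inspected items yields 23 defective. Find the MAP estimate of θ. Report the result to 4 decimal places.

Prior: Beta(3.6, 11).
Data: 23 successes in 46 trials. The binomial likelihood contributes θ^23(1−θ)^23, so the posterior is Beta(3.6+23, 11+23) = Beta(26.6, 34).
For Beta(a, b) with a, b > 1 the mode is (a−1)/(a+b−2) = 25.6/58.6 ≈ 0.4369.

θ̂_MAP = 0.4369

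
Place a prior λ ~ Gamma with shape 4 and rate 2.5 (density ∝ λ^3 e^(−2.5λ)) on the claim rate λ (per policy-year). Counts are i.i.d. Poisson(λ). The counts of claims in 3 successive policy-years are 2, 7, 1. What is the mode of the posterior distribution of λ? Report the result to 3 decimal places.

λ̂_MAP = 2.364

Σxᵢ = 2+7+1 = 10, with n = 3.
Posterior ∝ λ^3e^(−2.5λ) · λ^10e^(−3λ) = λ^13e^(−5.5λ), i.e. Gamma(shape=14, rate=5.5).
The mode of a Gamma(a, b) with a ≥ 1 (shape–rate) is (a−1)/b = 13/5.5 ≈ 2.364.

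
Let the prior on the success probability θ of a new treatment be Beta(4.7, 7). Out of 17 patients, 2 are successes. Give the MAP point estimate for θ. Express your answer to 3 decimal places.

Prior: Beta(4.7, 7).
Data: 2 successes in 17 trials. The binomial likelihood contributes θ^2(1−θ)^15, so the posterior is Beta(4.7+2, 7+15) = Beta(6.7, 22).
For Beta(a, b) with a, b > 1 the mode is (a−1)/(a+b−2) = 5.7/26.7 ≈ 0.213.

θ̂_MAP = 0.213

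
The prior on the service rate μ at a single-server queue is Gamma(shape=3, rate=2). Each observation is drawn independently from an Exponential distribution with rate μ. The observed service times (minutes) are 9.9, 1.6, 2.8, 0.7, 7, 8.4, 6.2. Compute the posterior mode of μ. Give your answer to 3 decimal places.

μ̂_MAP = 0.233

The Exponential(rate=μ) likelihood is ∝ μ^n e^(−μΣtᵢ). Here n = 7 and Σtᵢ = 9.9 + 1.6 + 2.8 + 0.7 + 7 + 8.4 + 6.2 = 36.6.
Posterior ∝ μ^2e^(−2μ) · μ^7e^(−36.6μ) = μ^9e^(−38.6μ), i.e. Gamma(10, 38.6).
Mode = (a−1)/b = 9/38.6 ≈ 0.233.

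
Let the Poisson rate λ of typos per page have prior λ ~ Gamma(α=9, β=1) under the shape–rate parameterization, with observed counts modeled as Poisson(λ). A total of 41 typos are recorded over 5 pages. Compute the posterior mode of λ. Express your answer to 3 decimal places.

Σxᵢ = 41, n = 5.
Posterior ∝ λ^8e^(−1λ) · λ^41e^(−5λ) = λ^49e^(−6λ), i.e. Gamma(shape=50, rate=6).
The mode of a Gamma(a, b) with a ≥ 1 (shape–rate) is (a−1)/b = 49/6 ≈ 8.167.

λ̂_MAP = 8.167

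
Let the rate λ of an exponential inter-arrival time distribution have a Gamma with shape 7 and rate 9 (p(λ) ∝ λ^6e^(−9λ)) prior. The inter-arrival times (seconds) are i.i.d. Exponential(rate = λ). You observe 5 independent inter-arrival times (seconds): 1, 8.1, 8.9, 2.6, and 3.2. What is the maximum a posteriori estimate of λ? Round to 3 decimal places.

λ̂_MAP = 0.335

The Exponential(rate=λ) likelihood is ∝ λ^n e^(−λΣtᵢ). Here n = 5 and Σtᵢ = 1 + 8.1 + 8.9 + 2.6 + 3.2 = 23.8.
Posterior ∝ λ^6e^(−9λ) · λ^5e^(−23.8λ) = λ^11e^(−32.8λ), i.e. Gamma(12, 32.8).
Mode = (a−1)/b = 11/32.8 ≈ 0.335.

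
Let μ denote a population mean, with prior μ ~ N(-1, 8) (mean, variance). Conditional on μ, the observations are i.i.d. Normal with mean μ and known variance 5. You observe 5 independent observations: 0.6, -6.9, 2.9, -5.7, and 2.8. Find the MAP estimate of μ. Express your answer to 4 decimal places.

n = 5; x̄ = (0.6 + (-6.9) + 2.9 + (-5.7) + 2.8)/5 = -6.3/5 = -1.26.
For a Normal prior and Normal likelihood with known variance, the posterior is Normal; its mode equals its mean, the precision-weighted average.
Prior precision 1/σ₀² = 1/8 = 0.125; data precision n/σ² = 5/5 = 1.
μ̂ = (0.125·(-1) + 1·(-1.26)) / (0.125 + 1) = (-1.385)/1.125 = -277/225 ≈ -1.2311.

μ̂_MAP = -1.2311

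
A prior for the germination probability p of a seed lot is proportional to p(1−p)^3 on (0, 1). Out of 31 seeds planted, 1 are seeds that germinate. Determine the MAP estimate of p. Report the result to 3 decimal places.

p̂_MAP = 0.057

The prior density ∝ p(1−p)^3 is the kernel of Beta(2, 4).
Data: 1 success in 31 trials. The binomial likelihood contributes p(1−p)^30, so the posterior is Beta(2+1, 4+30) = Beta(3, 34).
For Beta(a, b) with a, b > 1 the mode is (a−1)/(a+b−2) = 2/35 ≈ 0.057.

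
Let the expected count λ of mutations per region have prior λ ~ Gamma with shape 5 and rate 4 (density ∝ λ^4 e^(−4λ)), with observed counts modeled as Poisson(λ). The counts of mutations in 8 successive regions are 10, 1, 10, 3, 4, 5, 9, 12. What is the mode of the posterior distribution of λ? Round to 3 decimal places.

Σxᵢ = 10+1+10+3+4+5+9+12 = 54, with n = 8.
Posterior ∝ λ^4e^(−4λ) · λ^54e^(−8λ) = λ^58e^(−12λ), i.e. Gamma(shape=59, rate=12).
The mode of a Gamma(a, b) with a ≥ 1 (shape–rate) is (a−1)/b = 58/12 ≈ 4.833.

λ̂_MAP = 4.833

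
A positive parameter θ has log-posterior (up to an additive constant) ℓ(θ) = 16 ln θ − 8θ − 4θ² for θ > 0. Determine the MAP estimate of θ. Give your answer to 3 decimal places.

θ̂_MAP = 1.000

ℓ'(θ) = 16/θ − 8 − 8θ. Setting this to zero and multiplying by θ: 8θ² + 8θ − 16 = 0.
θ = (−8 + √(8² + 4·8·16)) / (2·8) = (−8 + √576) / 16 = (−8 + 24)/16 = 1.
ℓ''(θ) = −16/θ² − 8 < 0, confirming a maximum.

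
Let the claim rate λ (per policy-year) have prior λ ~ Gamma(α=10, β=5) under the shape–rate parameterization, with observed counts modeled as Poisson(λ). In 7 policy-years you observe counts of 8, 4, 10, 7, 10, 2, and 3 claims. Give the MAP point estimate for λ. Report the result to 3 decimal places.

Σxᵢ = 8+4+10+7+10+2+3 = 44, with n = 7.
Posterior ∝ λ^9e^(−5λ) · λ^44e^(−7λ) = λ^53e^(−12λ), i.e. Gamma(shape=54, rate=12).
The mode of a Gamma(a, b) with a ≥ 1 (shape–rate) is (a−1)/b = 53/12 ≈ 4.417.

λ̂_MAP = 4.417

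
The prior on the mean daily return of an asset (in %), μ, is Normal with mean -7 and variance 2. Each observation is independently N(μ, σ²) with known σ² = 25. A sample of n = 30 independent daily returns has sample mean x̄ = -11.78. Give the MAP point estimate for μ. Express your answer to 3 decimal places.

μ̂_MAP = -10.374

n = 30, x̄ = -11.78.
For a Normal prior and Normal likelihood with known variance, the posterior is Normal; its mode equals its mean, the precision-weighted average.
Prior precision 1/σ₀² = 1/2 = 0.5; data precision n/σ² = 30/25 = 1.2.
μ̂ = (0.5·(-7) + 1.2·(-11.78)) / (0.5 + 1.2) = (-17.636)/1.7 = -4409/425 ≈ -10.374.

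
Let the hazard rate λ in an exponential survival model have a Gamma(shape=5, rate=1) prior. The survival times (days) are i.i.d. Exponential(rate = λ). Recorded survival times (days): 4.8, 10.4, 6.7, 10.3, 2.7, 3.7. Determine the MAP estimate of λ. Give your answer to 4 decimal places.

The Exponential(rate=λ) likelihood is ∝ λ^n e^(−λΣtᵢ). Here n = 6 and Σtᵢ = 4.8 + 10.4 + 6.7 + 10.3 + 2.7 + 3.7 = 38.6.
Posterior ∝ λ^4e^(−1λ) · λ^6e^(−38.6λ) = λ^10e^(−39.6λ), i.e. Gamma(11, 39.6).
Mode = (a−1)/b = 10/39.6 ≈ 0.2525.

λ̂_MAP = 0.2525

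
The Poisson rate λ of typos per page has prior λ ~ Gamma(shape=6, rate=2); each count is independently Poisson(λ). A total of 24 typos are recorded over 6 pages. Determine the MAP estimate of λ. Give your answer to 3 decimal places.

λ̂_MAP = 3.625

Σxᵢ = 24, n = 6.
Posterior ∝ λ^5e^(−2λ) · λ^24e^(−6λ) = λ^29e^(−8λ), i.e. Gamma(shape=30, rate=8).
The mode of a Gamma(a, b) with a ≥ 1 (shape–rate) is (a−1)/b = 29/8 ≈ 3.625.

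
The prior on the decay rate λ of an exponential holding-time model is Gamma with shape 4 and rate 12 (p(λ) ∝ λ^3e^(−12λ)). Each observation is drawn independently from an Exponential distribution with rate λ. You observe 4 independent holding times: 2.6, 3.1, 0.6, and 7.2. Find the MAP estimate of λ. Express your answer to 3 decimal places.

λ̂_MAP = 0.275

The Exponential(rate=λ) likelihood is ∝ λ^n e^(−λΣtᵢ). Here n = 4 and Σtᵢ = 2.6 + 3.1 + 0.6 + 7.2 = 13.5.
Posterior ∝ λ^3e^(−12λ) · λ^4e^(−13.5λ) = λ^7e^(−25.5λ), i.e. Gamma(8, 25.5).
Mode = (a−1)/b = 7/25.5 ≈ 0.275.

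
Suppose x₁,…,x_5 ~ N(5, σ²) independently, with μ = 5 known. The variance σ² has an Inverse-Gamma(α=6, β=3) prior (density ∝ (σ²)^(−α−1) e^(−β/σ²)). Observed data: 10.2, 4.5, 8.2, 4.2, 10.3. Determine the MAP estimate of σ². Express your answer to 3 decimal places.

Sum of squared deviations about the known mean: SS = (10.2−5)² + (4.5−5)² + (8.2−5)² + (4.2−5)² + (10.3−5)² = 66.26.
The Normal likelihood contributes (σ²)^(−n/2) exp(−SS/(2σ²)), so the posterior is Inverse-Gamma(α + n/2, β + SS/2) = Inverse-Gamma(8.5, 36.13).
The mode of Inverse-Gamma(a, b) is b/(a+1) = 36.13/9.5 ≈ 3.803.

σ̂²_MAP = 3.803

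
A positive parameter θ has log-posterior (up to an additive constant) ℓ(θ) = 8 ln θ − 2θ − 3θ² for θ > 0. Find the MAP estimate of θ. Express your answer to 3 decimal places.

θ̂_MAP = 1.000

ℓ'(θ) = 8/θ − 2 − 6θ. Setting this to zero and multiplying by θ: 6θ² + 2θ − 8 = 0.
θ = (−2 + √(2² + 4·6·8)) / (2·6) = (−2 + √196) / 12 = (−2 + 14)/12 = 1.
ℓ''(θ) = −8/θ² − 6 < 0, confirming a maximum.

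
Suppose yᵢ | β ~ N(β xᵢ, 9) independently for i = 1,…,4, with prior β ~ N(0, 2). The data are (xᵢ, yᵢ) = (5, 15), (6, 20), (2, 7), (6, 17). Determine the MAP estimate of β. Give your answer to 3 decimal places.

β̂_MAP = 2.948

log p(β | y) = −Σ(yᵢ − βxᵢ)²/(2·9) − β²/(2·2) + const.
Setting the derivative to zero: Σxᵢ(yᵢ − βxᵢ)/9 − β/2 = 0, so β = Σxᵢyᵢ / (Σxᵢ² + σ²/τ²).
Σxᵢyᵢ = 5·15 + 6·20 + 2·7 + 6·17 = 311; Σxᵢ² = 101; σ²/τ² = 4.5.
β̂_MAP = 311 / (101 + 4.5) = 311/105.5 ≈ 2.948.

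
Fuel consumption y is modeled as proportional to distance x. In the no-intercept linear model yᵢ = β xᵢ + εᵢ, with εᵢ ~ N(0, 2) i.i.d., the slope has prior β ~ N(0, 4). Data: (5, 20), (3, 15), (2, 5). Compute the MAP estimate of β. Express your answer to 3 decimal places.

log p(β | y) = −Σ(yᵢ − βxᵢ)²/(2·2) − β²/(2·4) + const.
Setting the derivative to zero: Σxᵢ(yᵢ − βxᵢ)/2 − β/4 = 0, so β = Σxᵢyᵢ / (Σxᵢ² + σ²/τ²).
Σxᵢyᵢ = 5·20 + 3·15 + 2·5 = 155; Σxᵢ² = 38; σ²/τ² = 0.5.
β̂_MAP = 155 / (38 + 0.5) = 155/38.5 ≈ 4.026.

β̂_MAP = 4.026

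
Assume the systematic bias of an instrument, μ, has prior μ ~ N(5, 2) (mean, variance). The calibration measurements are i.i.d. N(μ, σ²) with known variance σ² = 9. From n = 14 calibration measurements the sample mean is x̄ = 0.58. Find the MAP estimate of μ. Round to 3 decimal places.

n = 14, x̄ = 0.58.
For a Normal prior and Normal likelihood with known variance, the posterior is Normal; its mode equals its mean, the precision-weighted average.
Prior precision 1/σ₀² = 1/2 = 0.5; data precision n/σ² = 14/9.
μ̂ = (0.5·5 + (14/9)·0.58) / (0.5 + 14/9) = (1531/450)/(37/18) = 1531/925 ≈ 1.655.

μ̂_MAP = 1.655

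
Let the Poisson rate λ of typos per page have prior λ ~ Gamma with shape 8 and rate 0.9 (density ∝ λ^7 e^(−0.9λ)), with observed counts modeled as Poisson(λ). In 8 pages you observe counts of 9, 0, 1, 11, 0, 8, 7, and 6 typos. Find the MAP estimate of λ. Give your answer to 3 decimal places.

Σxᵢ = 9+0+1+11+0+8+7+6 = 42, with n = 8.
Posterior ∝ λ^7e^(−0.9λ) · λ^42e^(−8λ) = λ^49e^(−8.9λ), i.e. Gamma(shape=50, rate=8.9).
The mode of a Gamma(a, b) with a ≥ 1 (shape–rate) is (a−1)/b = 49/8.9 ≈ 5.506.

λ̂_MAP = 5.506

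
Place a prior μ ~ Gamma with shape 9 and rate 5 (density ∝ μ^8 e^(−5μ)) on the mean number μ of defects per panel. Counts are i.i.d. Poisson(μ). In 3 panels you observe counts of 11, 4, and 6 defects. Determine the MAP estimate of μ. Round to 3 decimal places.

μ̂_MAP = 3.625

Σxᵢ = 11+4+6 = 21, with n = 3.
Posterior ∝ μ^8e^(−5μ) · μ^21e^(−3μ) = μ^29e^(−8μ), i.e. Gamma(shape=30, rate=8).
The mode of a Gamma(a, b) with a ≥ 1 (shape–rate) is (a−1)/b = 29/8 ≈ 3.625.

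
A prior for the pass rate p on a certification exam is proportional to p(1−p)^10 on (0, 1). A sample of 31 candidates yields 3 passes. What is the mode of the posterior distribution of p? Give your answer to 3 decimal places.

The prior density ∝ p(1−p)^10 is the kernel of Beta(2, 11).
Data: 3 successes in 31 trials. The binomial likelihood contributes p^3(1−p)^28, so the posterior is Beta(2+3, 11+28) = Beta(5, 39).
For Beta(a, b) with a, b > 1 the mode is (a−1)/(a+b−2) = 4/42 ≈ 0.095.

p̂_MAP = 0.095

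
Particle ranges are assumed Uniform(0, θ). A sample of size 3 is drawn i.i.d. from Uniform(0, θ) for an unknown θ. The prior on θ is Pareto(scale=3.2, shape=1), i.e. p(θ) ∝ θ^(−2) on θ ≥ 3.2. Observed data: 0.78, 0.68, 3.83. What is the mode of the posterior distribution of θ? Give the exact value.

θ̂_MAP = 3.83

The Uniform(0, θ) likelihood is θ^(−n) for θ ≥ max(xᵢ), zero otherwise. Here max(xᵢ) = 3.83.
Posterior ∝ θ^(−2) · θ^(−3) = θ^(−5) on θ ≥ max(3.2, 3.83) = 3.83.
This density is strictly decreasing in θ, so the posterior mode lies at the lower boundary of the support.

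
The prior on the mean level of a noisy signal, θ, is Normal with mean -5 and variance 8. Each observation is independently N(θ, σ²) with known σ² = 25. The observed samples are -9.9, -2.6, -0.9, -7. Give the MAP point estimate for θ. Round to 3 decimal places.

n = 4; x̄ = ((-9.9) + (-2.6) + (-0.9) + (-7))/4 = -20.4/4 = -5.1.
For a Normal prior and Normal likelihood with known variance, the posterior is Normal; its mode equals its mean, the precision-weighted average.
Prior precision 1/σ₀² = 1/8 = 0.125; data precision n/σ² = 4/25 = 0.16.
θ̂ = (0.125·(-5) + 0.16·(-5.1)) / (0.125 + 0.16) = (-1.441)/0.285 = -1441/285 ≈ -5.056.

θ̂_MAP = -5.056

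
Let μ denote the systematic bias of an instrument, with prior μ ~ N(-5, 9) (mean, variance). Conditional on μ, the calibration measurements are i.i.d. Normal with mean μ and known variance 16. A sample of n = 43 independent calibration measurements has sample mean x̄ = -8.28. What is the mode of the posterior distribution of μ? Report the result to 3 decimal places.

μ̂_MAP = -8.150

n = 43, x̄ = -8.28.
For a Normal prior and Normal likelihood with known variance, the posterior is Normal; its mode equals its mean, the precision-weighted average.
Prior precision 1/σ₀² = 1/9; data precision n/σ² = 43/16 = 2.6875.
μ̂ = ((1/9)·(-5) + 2.6875·(-8.28)) / (1/9 + 2.6875) = (-82109/3600)/(403/144) = -82109/10075 ≈ -8.150.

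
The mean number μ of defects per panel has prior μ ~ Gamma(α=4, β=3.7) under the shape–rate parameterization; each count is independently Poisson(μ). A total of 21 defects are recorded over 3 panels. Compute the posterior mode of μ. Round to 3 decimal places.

μ̂_MAP = 3.582

Σxᵢ = 21, n = 3.
Posterior ∝ μ^3e^(−3.7μ) · μ^21e^(−3μ) = μ^24e^(−6.7μ), i.e. Gamma(shape=25, rate=6.7).
The mode of a Gamma(a, b) with a ≥ 1 (shape–rate) is (a−1)/b = 24/6.7 ≈ 3.582.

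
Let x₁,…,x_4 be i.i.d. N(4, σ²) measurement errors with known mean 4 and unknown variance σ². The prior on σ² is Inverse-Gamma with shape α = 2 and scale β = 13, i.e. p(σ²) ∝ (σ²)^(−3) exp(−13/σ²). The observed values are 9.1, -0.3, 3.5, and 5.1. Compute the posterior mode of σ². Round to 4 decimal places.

Sum of squared deviations about the known mean: SS = (9.1−4)² + (-0.3−4)² + (3.5−4)² + (5.1−4)² = 45.96.
The Normal likelihood contributes (σ²)^(−n/2) exp(−SS/(2σ²)), so the posterior is Inverse-Gamma(α + n/2, β + SS/2) = Inverse-Gamma(4, 35.98).
The mode of Inverse-Gamma(a, b) is b/(a+1) = 35.98/5 ≈ 7.1960.

σ̂²_MAP = 7.1960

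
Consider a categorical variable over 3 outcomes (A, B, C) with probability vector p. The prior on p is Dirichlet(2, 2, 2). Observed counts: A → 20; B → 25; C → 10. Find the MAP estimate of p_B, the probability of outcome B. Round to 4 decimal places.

MAP estimate of p_B = 0.4483

The posterior is Dirichlet(αᵢ + nᵢ) = Dirichlet(22, 27, 12).
For a Dirichlet(a₁,…,a_K) with all aᵢ > 1, the mode has j-th component (aⱼ − 1)/(Σaᵢ − K).
Here Σaᵢ = 61 and K = 3, so p_B = (27 − 1)/(61 − 3) = 26/58 ≈ 0.4483.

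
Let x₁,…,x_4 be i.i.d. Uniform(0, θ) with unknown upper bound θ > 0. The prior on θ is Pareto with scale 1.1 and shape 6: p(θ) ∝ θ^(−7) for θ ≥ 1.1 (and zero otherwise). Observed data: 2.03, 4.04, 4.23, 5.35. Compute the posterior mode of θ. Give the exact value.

θ̂_MAP = 5.35

The Uniform(0, θ) likelihood is θ^(−n) for θ ≥ max(xᵢ), zero otherwise. Here max(xᵢ) = 5.35.
Posterior ∝ θ^(−7) · θ^(−4) = θ^(−11) on θ ≥ max(1.1, 5.35) = 5.35.
This density is strictly decreasing in θ, so the posterior mode lies at the lower boundary of the support.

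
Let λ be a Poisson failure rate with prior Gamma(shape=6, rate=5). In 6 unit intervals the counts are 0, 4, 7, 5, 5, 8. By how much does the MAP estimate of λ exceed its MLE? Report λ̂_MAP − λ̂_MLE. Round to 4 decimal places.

Σxᵢ = 29. Posterior is Gamma(35, 11); MAP = (35−1)/11 = 34/11 ≈ 3.09091.
MLE = x̄ = 29/6 ≈ 4.83333.
Difference = 34/11 − 29/6 = -115/66 ≈ -1.7424.

MAP − MLE = -1.7424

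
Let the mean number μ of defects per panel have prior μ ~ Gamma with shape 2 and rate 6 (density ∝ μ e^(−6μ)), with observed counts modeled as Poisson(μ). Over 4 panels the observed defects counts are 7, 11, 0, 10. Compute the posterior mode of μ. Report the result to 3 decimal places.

μ̂_MAP = 2.900

Σxᵢ = 7+11+0+10 = 28, with n = 4.
Posterior ∝ μe^(−6μ) · μ^28e^(−4μ) = μ^29e^(−10μ), i.e. Gamma(shape=30, rate=10).
The mode of a Gamma(a, b) with a ≥ 1 (shape–rate) is (a−1)/b = 29/10 ≈ 2.900.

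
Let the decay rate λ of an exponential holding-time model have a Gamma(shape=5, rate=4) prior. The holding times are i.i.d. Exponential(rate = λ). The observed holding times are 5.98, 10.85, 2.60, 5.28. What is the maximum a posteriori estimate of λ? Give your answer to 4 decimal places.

The Exponential(rate=λ) likelihood is ∝ λ^n e^(−λΣtᵢ). Here n = 4 and Σtᵢ = 5.98 + 10.85 + 2.60 + 5.28 = 24.71.
Posterior ∝ λ^4e^(−4λ) · λ^4e^(−24.71λ) = λ^8e^(−28.71λ), i.e. Gamma(9, 28.71).
Mode = (a−1)/b = 8/28.71 ≈ 0.2786.

λ̂_MAP = 0.2786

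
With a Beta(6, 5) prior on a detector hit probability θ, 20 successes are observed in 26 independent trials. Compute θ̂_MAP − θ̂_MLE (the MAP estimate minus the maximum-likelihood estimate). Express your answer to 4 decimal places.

MAP − MLE = -0.0549

Posterior is Beta(26, 11); MAP = (26−1)/(37−2) = 25/35 ≈ 0.71429.
MLE ignores the prior: θ̂_MLE = k/n = 20/26 ≈ 0.76923.
Difference = 25/35 − 20/26 = -5/91 ≈ -0.0549.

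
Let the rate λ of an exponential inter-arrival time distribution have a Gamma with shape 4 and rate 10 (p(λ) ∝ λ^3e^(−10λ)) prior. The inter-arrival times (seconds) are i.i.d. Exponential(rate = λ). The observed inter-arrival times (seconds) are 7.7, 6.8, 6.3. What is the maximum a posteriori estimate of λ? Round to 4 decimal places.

The Exponential(rate=λ) likelihood is ∝ λ^n e^(−λΣtᵢ). Here n = 3 and Σtᵢ = 7.7 + 6.8 + 6.3 = 20.8.
Posterior ∝ λ^3e^(−10λ) · λ^3e^(−20.8λ) = λ^6e^(−30.8λ), i.e. Gamma(7, 30.8).
Mode = (a−1)/b = 6/30.8 ≈ 0.1948.

λ̂_MAP = 0.1948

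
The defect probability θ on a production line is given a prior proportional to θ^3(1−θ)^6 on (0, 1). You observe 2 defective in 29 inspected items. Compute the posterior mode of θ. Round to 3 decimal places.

θ̂_MAP = 0.132

The prior density ∝ θ^3(1−θ)^6 is the kernel of Beta(4, 7).
Data: 2 successes in 29 trials. The binomial likelihood contributes θ^2(1−θ)^27, so the posterior is Beta(4+2, 7+27) = Beta(6, 34).
For Beta(a, b) with a, b > 1 the mode is (a−1)/(a+b−2) = 5/38 ≈ 0.132.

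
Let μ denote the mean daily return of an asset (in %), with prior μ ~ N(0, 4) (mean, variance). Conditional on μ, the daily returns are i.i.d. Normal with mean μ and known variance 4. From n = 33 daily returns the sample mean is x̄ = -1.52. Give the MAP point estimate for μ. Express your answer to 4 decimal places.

n = 33, x̄ = -1.52.
For a Normal prior and Normal likelihood with known variance, the posterior is Normal; its mode equals its mean, the precision-weighted average.
Prior precision 1/σ₀² = 1/4 = 0.25; data precision n/σ² = 33/4 = 8.25.
μ̂ = (0.25·0 + 8.25·(-1.52)) / (0.25 + 8.25) = (-12.54)/8.5 = -627/425 ≈ -1.4753.

μ̂_MAP = -1.4753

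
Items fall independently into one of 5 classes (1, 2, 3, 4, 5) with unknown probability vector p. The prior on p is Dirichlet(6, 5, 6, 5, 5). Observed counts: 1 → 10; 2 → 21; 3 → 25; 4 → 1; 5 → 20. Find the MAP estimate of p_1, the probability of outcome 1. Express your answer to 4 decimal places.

The posterior is Dirichlet(αᵢ + nᵢ) = Dirichlet(16, 26, 31, 6, 25).
For a Dirichlet(a₁,…,a_K) with all aᵢ > 1, the mode has j-th component (aⱼ − 1)/(Σaᵢ − K).
Here Σaᵢ = 104 and K = 5, so p_1 = (16 − 1)/(104 − 5) = 15/99 ≈ 0.1515.

MAP estimate: 0.1515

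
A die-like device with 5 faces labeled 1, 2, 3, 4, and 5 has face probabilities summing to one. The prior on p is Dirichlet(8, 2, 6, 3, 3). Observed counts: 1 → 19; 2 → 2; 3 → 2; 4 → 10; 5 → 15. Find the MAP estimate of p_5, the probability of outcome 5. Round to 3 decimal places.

MAP estimate: 0.262

The posterior is Dirichlet(αᵢ + nᵢ) = Dirichlet(27, 4, 8, 13, 18).
For a Dirichlet(a₁,…,a_K) with all aᵢ > 1, the mode has j-th component (aⱼ − 1)/(Σaᵢ − K).
Here Σaᵢ = 70 and K = 5, so p_5 = (18 − 1)/(70 − 5) = 17/65 ≈ 0.262.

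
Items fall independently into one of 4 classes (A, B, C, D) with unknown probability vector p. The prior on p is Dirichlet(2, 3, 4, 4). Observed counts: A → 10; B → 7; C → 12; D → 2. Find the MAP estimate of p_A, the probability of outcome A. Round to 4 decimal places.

MAP estimate of p_A = 0.2750

The posterior is Dirichlet(αᵢ + nᵢ) = Dirichlet(12, 10, 16, 6).
For a Dirichlet(a₁,…,a_K) with all aᵢ > 1, the mode has j-th component (aⱼ − 1)/(Σaᵢ − K).
Here Σaᵢ = 44 and K = 4, so p_A = (12 − 1)/(44 − 4) = 11/40 ≈ 0.2750.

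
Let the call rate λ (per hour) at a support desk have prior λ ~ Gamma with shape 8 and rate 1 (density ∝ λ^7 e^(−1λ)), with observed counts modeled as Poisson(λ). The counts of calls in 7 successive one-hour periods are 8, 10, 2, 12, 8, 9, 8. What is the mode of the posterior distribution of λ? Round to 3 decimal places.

λ̂_MAP = 8.000

Σxᵢ = 8+10+2+12+8+9+8 = 57, with n = 7.
Posterior ∝ λ^7e^(−1λ) · λ^57e^(−7λ) = λ^64e^(−8λ), i.e. Gamma(shape=65, rate=8).
The mode of a Gamma(a, b) with a ≥ 1 (shape–rate) is (a−1)/b = 64/8 ≈ 8.000.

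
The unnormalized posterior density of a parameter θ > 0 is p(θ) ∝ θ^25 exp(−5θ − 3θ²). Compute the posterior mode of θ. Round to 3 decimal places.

θ̂_MAP = 1.667

ℓ'(θ) = 25/θ − 5 − 6θ. Setting this to zero and multiplying by θ: 6θ² + 5θ − 25 = 0.
θ = (−5 + √(5² + 4·6·25)) / (2·6) = (−5 + √625) / 12 = (−5 + 25)/12 = 5/3.
ℓ''(θ) = −25/θ² − 6 < 0, confirming a maximum.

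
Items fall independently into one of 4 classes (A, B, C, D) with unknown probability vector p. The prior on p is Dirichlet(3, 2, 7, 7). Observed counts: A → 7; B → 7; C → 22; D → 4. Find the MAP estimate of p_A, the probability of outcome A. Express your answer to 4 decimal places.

MAP estimate of p_A = 0.1636

The posterior is Dirichlet(αᵢ + nᵢ) = Dirichlet(10, 9, 29, 11).
For a Dirichlet(a₁,…,a_K) with all aᵢ > 1, the mode has j-th component (aⱼ − 1)/(Σaᵢ − K).
Here Σaᵢ = 59 and K = 4, so p_A = (10 − 1)/(59 − 4) = 9/55 ≈ 0.1636.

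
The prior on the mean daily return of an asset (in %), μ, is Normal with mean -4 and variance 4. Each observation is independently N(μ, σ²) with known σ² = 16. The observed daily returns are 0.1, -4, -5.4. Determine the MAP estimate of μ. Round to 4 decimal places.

μ̂_MAP = -3.6143

n = 3; x̄ = (0.1 + (-4) + (-5.4))/3 = -9.3/3 = -3.1.
For a Normal prior and Normal likelihood with known variance, the posterior is Normal; its mode equals its mean, the precision-weighted average.
Prior precision 1/σ₀² = 1/4 = 0.25; data precision n/σ² = 3/16 = 0.1875.
μ̂ = (0.25·(-4) + 0.1875·(-3.1)) / (0.25 + 0.1875) = (-1.58125)/0.4375 = -253/70 ≈ -3.6143.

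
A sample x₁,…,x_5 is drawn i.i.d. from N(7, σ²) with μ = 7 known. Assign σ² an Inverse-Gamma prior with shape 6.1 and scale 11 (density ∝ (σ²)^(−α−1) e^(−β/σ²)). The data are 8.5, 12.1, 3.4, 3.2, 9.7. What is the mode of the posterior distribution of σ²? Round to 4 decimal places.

σ̂²_MAP = 4.4245

Sum of squared deviations about the known mean: SS = (8.5−7)² + (12.1−7)² + (3.4−7)² + (3.2−7)² + (9.7−7)² = 62.95.
The Normal likelihood contributes (σ²)^(−n/2) exp(−SS/(2σ²)), so the posterior is Inverse-Gamma(α + n/2, β + SS/2) = Inverse-Gamma(8.6, 42.475).
The mode of Inverse-Gamma(a, b) is b/(a+1) = 42.475/9.6 ≈ 4.4245.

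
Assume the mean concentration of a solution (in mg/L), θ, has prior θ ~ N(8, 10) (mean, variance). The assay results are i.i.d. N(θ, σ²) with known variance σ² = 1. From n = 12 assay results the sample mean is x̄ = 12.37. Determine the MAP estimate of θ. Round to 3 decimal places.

θ̂_MAP = 12.334

n = 12, x̄ = 12.37.
For a Normal prior and Normal likelihood with known variance, the posterior is Normal; its mode equals its mean, the precision-weighted average.
Prior precision 1/σ₀² = 1/10 = 0.1; data precision n/σ² = 12/1 = 12.
θ̂ = (0.1·8 + 12·12.37) / (0.1 + 12) = 149.24/12.1 = 7462/605 ≈ 12.334.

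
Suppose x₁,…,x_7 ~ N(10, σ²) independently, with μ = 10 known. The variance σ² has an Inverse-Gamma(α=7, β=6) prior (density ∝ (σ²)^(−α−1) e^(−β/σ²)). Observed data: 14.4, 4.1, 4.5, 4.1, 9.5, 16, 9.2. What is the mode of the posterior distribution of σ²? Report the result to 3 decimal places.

Sum of squared deviations about the known mean: SS = (14.4−10)² + (4.1−10)² + (4.5−10)² + (4.1−10)² + (9.5−10)² + (16−10)² + (9.2−10)² = 156.12.
The Normal likelihood contributes (σ²)^(−n/2) exp(−SS/(2σ²)), so the posterior is Inverse-Gamma(α + n/2, β + SS/2) = Inverse-Gamma(10.5, 84.06).
The mode of Inverse-Gamma(a, b) is b/(a+1) = 84.06/11.5 ≈ 7.310.

σ̂²_MAP = 7.310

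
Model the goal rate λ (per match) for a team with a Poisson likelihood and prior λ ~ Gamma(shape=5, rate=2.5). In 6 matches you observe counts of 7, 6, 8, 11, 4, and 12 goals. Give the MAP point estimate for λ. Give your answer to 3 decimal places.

λ̂_MAP = 6.118

Σxᵢ = 7+6+8+11+4+12 = 48, with n = 6.
Posterior ∝ λ^4e^(−2.5λ) · λ^48e^(−6λ) = λ^52e^(−8.5λ), i.e. Gamma(shape=53, rate=8.5).
The mode of a Gamma(a, b) with a ≥ 1 (shape–rate) is (a−1)/b = 52/8.5 ≈ 6.118.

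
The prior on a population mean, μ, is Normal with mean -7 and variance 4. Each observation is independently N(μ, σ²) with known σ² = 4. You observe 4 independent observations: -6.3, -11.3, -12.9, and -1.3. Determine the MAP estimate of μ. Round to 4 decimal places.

μ̂_MAP = -7.7600

n = 4; x̄ = ((-6.3) + (-11.3) + (-12.9) + (-1.3))/4 = -31.8/4 = -7.95.
For a Normal prior and Normal likelihood with known variance, the posterior is Normal; its mode equals its mean, the precision-weighted average.
Prior precision 1/σ₀² = 1/4 = 0.25; data precision n/σ² = 4/4 = 1.
μ̂ = (0.25·(-7) + 1·(-7.95)) / (0.25 + 1) = (-9.7)/1.25 = -7.7600.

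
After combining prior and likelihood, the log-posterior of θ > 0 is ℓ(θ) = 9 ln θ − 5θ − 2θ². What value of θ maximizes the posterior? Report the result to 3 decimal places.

θ̂_MAP = 1.000

ℓ'(θ) = 9/θ − 5 − 4θ. Setting this to zero and multiplying by θ: 4θ² + 5θ − 9 = 0.
θ = (−5 + √(5² + 4·4·9)) / (2·4) = (−5 + √169) / 8 = (−5 + 13)/8 = 1.
ℓ''(θ) = −9/θ² − 4 < 0, confirming a maximum.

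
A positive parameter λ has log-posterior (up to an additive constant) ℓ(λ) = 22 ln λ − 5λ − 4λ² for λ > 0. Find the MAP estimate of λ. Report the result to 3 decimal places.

λ̂_MAP = 1.375

ℓ'(λ) = 22/λ − 5 − 8λ. Setting this to zero and multiplying by λ: 8λ² + 5λ − 22 = 0.
λ = (−5 + √(5² + 4·8·22)) / (2·8) = (−5 + √729) / 16 = (−5 + 27)/16 = 11/8.
ℓ''(λ) = −22/λ² − 8 < 0, confirming a maximum.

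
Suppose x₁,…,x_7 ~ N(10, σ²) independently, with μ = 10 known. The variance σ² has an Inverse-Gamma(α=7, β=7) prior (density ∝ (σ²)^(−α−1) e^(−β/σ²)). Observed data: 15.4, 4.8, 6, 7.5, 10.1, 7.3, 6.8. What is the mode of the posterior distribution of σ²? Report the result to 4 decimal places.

Sum of squared deviations about the known mean: SS = (15.4−10)² + (4.8−10)² + (6−10)² + (7.5−10)² + (10.1−10)² + (7.3−10)² + (6.8−10)² = 95.99.
The Normal likelihood contributes (σ²)^(−n/2) exp(−SS/(2σ²)), so the posterior is Inverse-Gamma(α + n/2, β + SS/2) = Inverse-Gamma(10.5, 54.995).
The mode of Inverse-Gamma(a, b) is b/(a+1) = 54.995/11.5 ≈ 4.7822.

σ̂²_MAP = 4.7822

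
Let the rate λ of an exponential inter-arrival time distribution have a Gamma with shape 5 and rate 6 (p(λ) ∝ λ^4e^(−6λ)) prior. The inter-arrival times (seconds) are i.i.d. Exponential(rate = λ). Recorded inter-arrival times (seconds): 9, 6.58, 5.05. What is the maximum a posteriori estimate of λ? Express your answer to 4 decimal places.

The Exponential(rate=λ) likelihood is ∝ λ^n e^(−λΣtᵢ). Here n = 3 and Σtᵢ = 9 + 6.58 + 5.05 = 20.63.
Posterior ∝ λ^4e^(−6λ) · λ^3e^(−20.63λ) = λ^7e^(−26.63λ), i.e. Gamma(8, 26.63).
Mode = (a−1)/b = 7/26.63 ≈ 0.2629.

λ̂_MAP = 0.2629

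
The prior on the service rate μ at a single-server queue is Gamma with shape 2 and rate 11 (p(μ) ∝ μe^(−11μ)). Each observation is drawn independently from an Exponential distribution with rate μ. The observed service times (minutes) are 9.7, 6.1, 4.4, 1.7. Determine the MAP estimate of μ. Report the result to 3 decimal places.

The Exponential(rate=μ) likelihood is ∝ μ^n e^(−μΣtᵢ). Here n = 4 and Σtᵢ = 9.7 + 6.1 + 4.4 + 1.7 = 21.9.
Posterior ∝ μe^(−11μ) · μ^4e^(−21.9μ) = μ^5e^(−32.9μ), i.e. Gamma(6, 32.9).
Mode = (a−1)/b = 5/32.9 ≈ 0.152.

μ̂_MAP = 0.152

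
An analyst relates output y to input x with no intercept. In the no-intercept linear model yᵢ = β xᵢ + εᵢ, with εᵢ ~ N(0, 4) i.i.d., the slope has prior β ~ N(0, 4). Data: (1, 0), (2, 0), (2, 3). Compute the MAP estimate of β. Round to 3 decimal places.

β̂_MAP = 0.600

log p(β | y) = −Σ(yᵢ − βxᵢ)²/(2·4) − β²/(2·4) + const.
Setting the derivative to zero: Σxᵢ(yᵢ − βxᵢ)/4 − β/4 = 0, so β = Σxᵢyᵢ / (Σxᵢ² + σ²/τ²).
Σxᵢyᵢ = 1·0 + 2·0 + 2·3 = 6; Σxᵢ² = 9; σ²/τ² = 1.
β̂_MAP = 6 / (9 + 1) = 6/10 ≈ 0.600.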